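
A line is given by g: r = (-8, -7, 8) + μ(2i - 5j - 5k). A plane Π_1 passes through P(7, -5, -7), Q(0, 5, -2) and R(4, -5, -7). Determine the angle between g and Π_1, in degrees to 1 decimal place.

17.7

PQ = (-7, 10, 5), PR = (-3, 0, 0); a normal to Π_1 is PQ × PR = (0, -15, 30).
Using P: Π_1 has equation -15y + 30z = -135.
sin θ = |n·v| / (|n||v|) = |-75| / (√1125 · √54) = 0.30429.
θ ≈ 17.7°.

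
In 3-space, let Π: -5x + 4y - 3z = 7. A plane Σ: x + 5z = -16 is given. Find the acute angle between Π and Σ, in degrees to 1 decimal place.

56.3

cos θ = |n₁·n₂| / (|n₁||n₂|) = |-20| / (√50 · √26).
θ = arccos(0.55470) ≈ 56.3°.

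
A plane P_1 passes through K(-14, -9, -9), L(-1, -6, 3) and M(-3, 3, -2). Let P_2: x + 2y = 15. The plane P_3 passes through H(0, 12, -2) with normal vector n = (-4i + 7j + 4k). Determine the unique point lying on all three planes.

KL = (13, 3, 12), KM = (11, 12, 7); a normal to P_1 is KL × KM = (-123, 41, 123).
Using K: P_1 has equation -123x + 41y + 123z = 246.
P_3: n·r = n·H gives -4x + 7y + 4z = 76.
Solving the 3×3 linear system -123x + 41y + 123z = 246, x + 2y = 15, -4x + 7y + 4z = 76 (e.g. by elimination or Cramer's rule, determinant = 697) gives (-9, 12, -11).

(-9, 12, -11)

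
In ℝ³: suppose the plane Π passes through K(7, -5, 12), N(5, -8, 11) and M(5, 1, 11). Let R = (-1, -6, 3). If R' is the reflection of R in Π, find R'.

(-5, -6, 11)

KN = (-2, -3, -1), KM = (-2, 6, -1); a normal to Π is KN × KM = (9, 0, -18).
Using K: Π has equation 9x - 18z = -153.
λ = (n·R − d)/|n|² = (-63 − (-153))/405 = 2/9.
Reflection = R − 2λn = (-1, -6, 3) − (4/9)·(9, 0, -18) = (-5, -6, 11).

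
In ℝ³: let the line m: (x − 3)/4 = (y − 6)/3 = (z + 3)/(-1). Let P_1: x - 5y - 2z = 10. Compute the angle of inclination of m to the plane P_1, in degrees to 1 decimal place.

m has direction (4, 3, -1) through (3, 6, -3).
sin θ = |n·v| / (|n||v|) = |-9| / (√30 · √26) = 0.32225.
θ ≈ 18.8°.

18.8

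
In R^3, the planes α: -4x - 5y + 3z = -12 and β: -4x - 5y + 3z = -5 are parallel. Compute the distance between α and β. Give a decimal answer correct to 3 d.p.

0.990

Same normal n = (-4, -5, 3) with |n| = √50; distance = |-12 − (-5)| / |n| = 7/√50 ≈ 0.990.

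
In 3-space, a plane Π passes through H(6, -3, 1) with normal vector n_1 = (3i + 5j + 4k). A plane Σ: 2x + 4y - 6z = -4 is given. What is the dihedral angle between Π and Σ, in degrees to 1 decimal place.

87.8

Π: n_1·r = n_1·H gives 3x + 5y + 4z = 7.
cos θ = |n₁·n₂| / (|n₁||n₂|) = |2| / (√50 · √56).
θ = arccos(0.03780) ≈ 87.8°.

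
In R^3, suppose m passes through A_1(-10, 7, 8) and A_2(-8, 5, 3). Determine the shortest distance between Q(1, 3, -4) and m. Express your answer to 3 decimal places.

5.962

A direction vector for m is A_2 − A_1 = (2, -2, -5).
Taking (-10, 7, 8) on m with direction v = (2, -2, -5): w = Q − (-10, 7, 8) = (11, -4, -12), and w × v = (-4, 31, -14).
Distance = |w × v| / |v| = √1173 / √33 ≈ 5.962.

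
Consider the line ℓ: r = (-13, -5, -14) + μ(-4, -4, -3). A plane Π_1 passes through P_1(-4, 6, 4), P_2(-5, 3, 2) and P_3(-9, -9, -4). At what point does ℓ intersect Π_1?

P_1P_2 = (-1, -3, -2), P_1P_3 = (-5, -15, -8); a normal to Π_1 is P_1P_2 × P_1P_3 = (-6, 2, 0).
Using P_1: Π_1 has equation -6x + 2y = 36.
Substitute r = (-13, -5, -14) + t(-4, -4, -3) into the plane: 68 + 16t = 36, so t = -2.
Intersection: (-13, -5, -14) + (-2)·(-4, -4, -3) = (-5, 3, -8).

(-5, 3, -8)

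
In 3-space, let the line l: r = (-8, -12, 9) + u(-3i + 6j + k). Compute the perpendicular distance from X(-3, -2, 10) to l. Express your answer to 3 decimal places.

8.944

Taking (-8, -12, 9) on l with direction v = (-3, 6, 1): w = X − (-8, -12, 9) = (5, 10, 1), and w × v = (4, -8, 60).
Distance = |w × v| / |v| = √3680 / √46 ≈ 8.944.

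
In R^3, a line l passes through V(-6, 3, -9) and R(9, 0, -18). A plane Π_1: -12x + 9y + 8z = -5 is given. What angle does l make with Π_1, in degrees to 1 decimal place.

A direction vector for l is R − V = (15, -3, -9).
sin θ = |n·v| / (|n||v|) = |-279| / (√289 · √315) = 0.92470.
θ ≈ 67.6°.

67.6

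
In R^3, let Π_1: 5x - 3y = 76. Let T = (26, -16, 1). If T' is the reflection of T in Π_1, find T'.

λ = (n·T − d)/|n|² = (178 − 76)/34 = 3.
Reflection = T − 2λn = (26, -16, 1) − 6·(5, -3, 0) = (-4, 2, 1).

(-4, 2, 1)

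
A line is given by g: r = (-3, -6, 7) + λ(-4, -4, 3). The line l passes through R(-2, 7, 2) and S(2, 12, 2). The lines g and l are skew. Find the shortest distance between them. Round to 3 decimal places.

8.205

A direction vector for l is S − R = (4, 5, 0).
Common perpendicular direction n = (-4, -4, 3) × (4, 5, 0) = (-15, 12, -4).
With w = (-2, 7, 2) − (-3, -6, 7) = (1, 13, -5), w · n = 161.
Distance = |w · n| / |n| = |161| / √385 ≈ 8.205.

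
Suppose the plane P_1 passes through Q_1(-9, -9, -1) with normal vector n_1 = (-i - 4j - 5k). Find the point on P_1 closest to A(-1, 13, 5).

(-4, 1, -10)

P_1: n_1·r = n_1·Q_1 gives -x - 4y - 5z = 50.
Foot = A − λn with λ = (n·A − d)/|n|² = (-76 − 50)/42 = -3.
Foot = (-1, 13, 5) − (-3)·(-1, -4, -5) = (-4, 1, -10).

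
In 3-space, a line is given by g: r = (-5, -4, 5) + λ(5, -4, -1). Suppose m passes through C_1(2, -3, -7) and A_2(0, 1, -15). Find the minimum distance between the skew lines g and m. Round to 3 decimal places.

2.650

A direction vector for m is A_2 − C_1 = (-2, 4, -8).
Common perpendicular direction n = (5, -4, -1) × (-2, 4, -8) = (36, 42, 12).
With w = (2, -3, -7) − (-5, -4, 5) = (7, 1, -12), w · n = 150.
Distance = |w · n| / |n| = |150| / √3204 ≈ 2.650.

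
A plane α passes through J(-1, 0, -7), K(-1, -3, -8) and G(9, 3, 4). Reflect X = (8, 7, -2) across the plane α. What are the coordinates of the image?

(2, 5, 4)

JK = (0, -3, -1), JG = (10, 3, 11); a normal to α is JK × JG = (-30, -10, 30).
Using J: α has equation -30x - 10y + 30z = -180.
λ = (n·X − d)/|n|² = (-370 − (-180))/1900 = -1/10.
Reflection = X − 2λn = (8, 7, -2) − (-1/5)·(-30, -10, 30) = (2, 5, 4).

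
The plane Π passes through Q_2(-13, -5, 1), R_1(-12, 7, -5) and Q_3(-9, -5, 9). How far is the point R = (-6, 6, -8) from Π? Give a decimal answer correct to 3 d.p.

Q_2R_1 = (1, 12, -6), Q_2Q_3 = (4, 0, 8); a normal to Π is Q_2R_1 × Q_2Q_3 = (96, -32, -48).
Using Q_2: Π has equation 96x - 32y - 48z = -1136.
n·R − d = (96)·(-6) + (-32)·(6) + (-48)·(-8) − (-1136) = 752; |n| = √12544.
Distance = |752| / √12544 = 752/√12544 ≈ 6.714.

6.714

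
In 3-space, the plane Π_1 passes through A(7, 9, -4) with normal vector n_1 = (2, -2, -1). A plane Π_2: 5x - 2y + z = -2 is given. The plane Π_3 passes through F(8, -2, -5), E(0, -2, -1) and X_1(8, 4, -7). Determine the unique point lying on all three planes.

Π_1: n_1·r = n_1·A gives 2x - 2y - z = 0.
FE = (-8, 0, 4), FX_1 = (0, 6, -2); a normal to Π_3 is FE × FX_1 = (-24, -16, -48).
Using F: Π_3 has equation -24x - 16y - 48z = 80.
Solving the 3×3 linear system 2x - 2y - z = 0, 5x - 2y + z = -2, -24x - 16y - 48z = 80 (e.g. by elimination or Cramer's rule, determinant = -80) gives (2, 4, -4).

(2, 4, -4)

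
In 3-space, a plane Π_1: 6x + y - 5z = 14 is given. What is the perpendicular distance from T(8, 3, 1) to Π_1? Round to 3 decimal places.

n·T − d = (6)·(8) + (1)·(3) + (-5)·(1) − 14 = 32; |n| = √62.
Distance = |32| / √62 = 32/√62 ≈ 4.064.

4.064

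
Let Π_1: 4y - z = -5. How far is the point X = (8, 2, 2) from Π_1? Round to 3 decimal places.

2.668

n·X − d = (0)·(8) + (4)·(2) + (-1)·(2) − (-5) = 11; |n| = √17.
Distance = |11| / √17 = 11/√17 ≈ 2.668.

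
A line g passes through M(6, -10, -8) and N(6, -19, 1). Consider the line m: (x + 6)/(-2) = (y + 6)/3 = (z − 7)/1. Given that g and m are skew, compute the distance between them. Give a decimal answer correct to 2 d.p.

2.04

A direction vector for g is N − M = (0, -9, 9).
m has direction (-2, 3, 1) through (-6, -6, 7).
Common perpendicular direction n = (0, -9, 9) × (-2, 3, 1) = (-36, -18, -18).
With w = (-6, -6, 7) − (6, -10, -8) = (-12, 4, 15), w · n = 90.
Distance = |w · n| / |n| = |90| / √1944 ≈ 2.04.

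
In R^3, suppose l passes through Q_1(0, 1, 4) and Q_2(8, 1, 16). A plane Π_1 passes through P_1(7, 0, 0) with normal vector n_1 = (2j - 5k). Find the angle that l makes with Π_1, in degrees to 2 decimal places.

50.58

A direction vector for l is Q_2 − Q_1 = (8, 0, 12).
Π_1: n_1·r = n_1·P_1 gives 2y - 5z = 0.
sin θ = |n·v| / (|n||v|) = |-60| / (√29 · √208) = 0.77254.
θ ≈ 50.58°.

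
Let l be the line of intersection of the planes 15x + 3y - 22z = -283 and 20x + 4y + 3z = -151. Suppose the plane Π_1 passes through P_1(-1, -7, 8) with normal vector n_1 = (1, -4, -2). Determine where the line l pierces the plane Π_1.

(-7, -8, 7)

Direction of l: (15, 3, -22) × (20, 4, 3) = (97, -485, 0).
A point on l: solving the two plane equations with x = -4 gives (-4, -23, 7).
Π_1: n_1·r = n_1·P_1 gives x - 4y - 2z = 11.
Substitute r = (-4, -23, 7) + t(97, -485, 0) into the plane: 74 + 2037t = 11, so t = -3/97.
Intersection: (-4, -23, 7) + (-3/97)·(97, -485, 0) = (-7, -8, 7).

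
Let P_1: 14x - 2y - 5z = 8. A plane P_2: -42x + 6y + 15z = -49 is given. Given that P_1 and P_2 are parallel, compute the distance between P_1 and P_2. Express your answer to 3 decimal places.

0.556

Rescale P_2 by 1/(-3): 14x - 2y - 5z = 49/3. Then distance = |8 − (49/3)| / √225 ≈ 0.556.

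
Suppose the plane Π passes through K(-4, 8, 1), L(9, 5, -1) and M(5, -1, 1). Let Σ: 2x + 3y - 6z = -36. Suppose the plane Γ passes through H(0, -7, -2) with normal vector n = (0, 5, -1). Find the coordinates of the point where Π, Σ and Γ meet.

KL = (13, -3, -2), KM = (9, -9, 0); a normal to Π is KL × KM = (-18, -18, -90).
Using K: Π has equation -18x - 18y - 90z = -162.
Γ: n·r = n·H gives 5y - z = -33.
Solving the 3×3 linear system -18x - 18y - 90z = -162, 2x + 3y - 6z = -36, 5y - z = -33 (e.g. by elimination or Cramer's rule, determinant = -1422) gives (0, -6, 3).

(0, -6, 3)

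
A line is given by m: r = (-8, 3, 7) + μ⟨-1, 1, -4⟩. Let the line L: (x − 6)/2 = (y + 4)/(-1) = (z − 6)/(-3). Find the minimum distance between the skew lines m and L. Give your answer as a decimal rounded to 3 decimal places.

1.529

L has direction (2, -1, -3) through (6, -4, 6).
Common perpendicular direction n = (-1, 1, -4) × (2, -1, -3) = (-7, -11, -1).
With w = (6, -4, 6) − (-8, 3, 7) = (14, -7, -1), w · n = -20.
Distance = |w · n| / |n| = |-20| / √171 ≈ 1.529.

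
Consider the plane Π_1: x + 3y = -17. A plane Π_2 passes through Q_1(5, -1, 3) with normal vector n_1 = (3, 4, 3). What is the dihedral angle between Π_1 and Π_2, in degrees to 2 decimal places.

Π_2: n_1·r = n_1·Q_1 gives 3x + 4y + 3z = 20.
cos θ = |n₁·n₂| / (|n₁||n₂|) = |15| / (√10 · √34).
θ = arccos(0.81349) ≈ 35.56°.

35.56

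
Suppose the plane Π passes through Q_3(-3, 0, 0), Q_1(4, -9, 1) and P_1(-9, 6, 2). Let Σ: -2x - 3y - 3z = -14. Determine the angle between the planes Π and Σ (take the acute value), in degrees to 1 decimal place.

23.5

Q_3Q_1 = (7, -9, 1), Q_3P_1 = (-6, 6, 2); a normal to Π is Q_3Q_1 × Q_3P_1 = (-24, -20, -12).
Using Q_3: Π has equation -24x - 20y - 12z = 72.
cos θ = |n₁·n₂| / (|n₁||n₂|) = |144| / (√1120 · √22).
θ = arccos(0.91736) ≈ 23.5°.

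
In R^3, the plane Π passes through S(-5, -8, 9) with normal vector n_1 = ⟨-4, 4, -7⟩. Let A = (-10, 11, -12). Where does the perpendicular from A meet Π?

Π: n_1·r = n_1·S gives -4x + 4y - 7z = -75.
Foot = A − λn with λ = (n·A − d)/|n|² = (168 − (-75))/81 = 3.
Foot = (-10, 11, -12) − 3·(-4, 4, -7) = (2, -1, 9).

(2, -1, 9)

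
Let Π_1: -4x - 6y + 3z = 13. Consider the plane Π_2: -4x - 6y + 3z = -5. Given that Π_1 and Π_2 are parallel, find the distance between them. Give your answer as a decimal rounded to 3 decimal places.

Same normal n = (-4, -6, 3) with |n| = √61; distance = |13 − (-5)| / |n| = 18/√61 ≈ 2.305.

2.305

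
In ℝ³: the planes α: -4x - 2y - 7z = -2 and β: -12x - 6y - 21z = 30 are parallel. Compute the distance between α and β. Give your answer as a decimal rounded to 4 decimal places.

Rescale β by 1/3: -4x - 2y - 7z = 10. Then distance = |-2 − 10| / √69 ≈ 1.4446.

1.4446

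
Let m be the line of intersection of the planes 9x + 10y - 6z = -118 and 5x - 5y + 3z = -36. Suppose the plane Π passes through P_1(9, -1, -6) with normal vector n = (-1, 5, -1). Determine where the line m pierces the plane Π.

(-10, -4, -2)

Direction of m: (9, 10, -6) × (5, -5, 3) = (0, -57, -95).
A point on m: solving the two plane equations with y = -7 gives (-10, -7, -7).
Π: n·r = n·P_1 gives -x + 5y - z = -8.
Substitute r = (-10, -7, -7) + t(0, -57, -95) into the plane: -18 + (-190)t = -8, so t = -1/19.
Intersection: (-10, -7, -7) + (-1/19)·(0, -57, -95) = (-10, -4, -2).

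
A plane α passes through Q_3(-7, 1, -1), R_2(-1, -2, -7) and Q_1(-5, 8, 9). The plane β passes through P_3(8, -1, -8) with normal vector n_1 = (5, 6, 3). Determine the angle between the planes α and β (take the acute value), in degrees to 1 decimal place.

71.8

Q_3R_2 = (6, -3, -6), Q_3Q_1 = (2, 7, 10); a normal to α is Q_3R_2 × Q_3Q_1 = (12, -72, 48).
Using Q_3: α has equation 12x - 72y + 48z = -204.
β: n_1·r = n_1·P_3 gives 5x + 6y + 3z = 10.
cos θ = |n₁·n₂| / (|n₁||n₂|) = |-228| / (√7632 · √70).
θ = arccos(0.31194) ≈ 71.8°.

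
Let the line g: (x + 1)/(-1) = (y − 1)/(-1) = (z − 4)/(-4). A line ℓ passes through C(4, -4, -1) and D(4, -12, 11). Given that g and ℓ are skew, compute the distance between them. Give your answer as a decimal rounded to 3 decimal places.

g has direction (-1, -1, -4) through (-1, 1, 4).
A direction vector for ℓ is D − C = (0, -8, 12).
Common perpendicular direction n = (-1, -1, -4) × (0, -8, 12) = (-44, 12, 8).
With w = (4, -4, -1) − (-1, 1, 4) = (5, -5, -5), w · n = -320.
Distance = |w · n| / |n| = |-320| / √2144 ≈ 6.911.

6.911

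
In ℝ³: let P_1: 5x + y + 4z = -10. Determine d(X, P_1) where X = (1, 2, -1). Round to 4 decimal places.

2.0059

n·X − d = (5)·(1) + (1)·(2) + (4)·(-1) − (-10) = 13; |n| = √42.
Distance = |13| / √42 = 13/√42 ≈ 2.0059.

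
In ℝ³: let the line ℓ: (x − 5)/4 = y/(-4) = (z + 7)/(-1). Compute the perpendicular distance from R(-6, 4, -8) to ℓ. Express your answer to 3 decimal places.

ℓ has direction (4, -4, -1) through (5, 0, -7).
Taking (5, 0, -7) on ℓ with direction v = (4, -4, -1): w = R − (5, 0, -7) = (-11, 4, -1), and w × v = (-8, -15, 28).
Distance = |w × v| / |v| = √1073 / √33 ≈ 5.702.

5.702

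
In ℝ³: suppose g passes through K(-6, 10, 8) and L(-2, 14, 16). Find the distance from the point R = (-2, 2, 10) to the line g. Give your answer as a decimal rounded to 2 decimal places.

A direction vector for g is L − K = (4, 4, 8).
Taking (-6, 10, 8) on g with direction v = (4, 4, 8): w = R − (-6, 10, 8) = (4, -8, 2), and w × v = (-72, -24, 48).
Distance = |w × v| / |v| = √8064 / √96 ≈ 9.17.

9.17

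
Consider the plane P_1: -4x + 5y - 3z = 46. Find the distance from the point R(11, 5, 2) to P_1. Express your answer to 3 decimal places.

10.041

n·R − d = (-4)·(11) + (5)·(5) + (-3)·(2) − 46 = -71; |n| = √50.
Distance = |-71| / √50 = 71/√50 ≈ 10.041.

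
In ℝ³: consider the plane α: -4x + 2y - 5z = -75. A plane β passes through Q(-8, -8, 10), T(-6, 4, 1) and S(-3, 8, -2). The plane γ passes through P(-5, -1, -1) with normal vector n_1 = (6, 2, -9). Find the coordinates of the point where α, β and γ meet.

(8, -4, 7)

QT = (2, 12, -9), QS = (5, 16, -12); a normal to β is QT × QS = (0, -21, -28).
Using Q: β has equation -21y - 28z = -112.
γ: n_1·r = n_1·P gives 6x + 2y - 9z = -23.
Solving the 3×3 linear system -4x + 2y - 5z = -75, -21y - 28z = -112, 6x + 2y - 9z = -23 (e.g. by elimination or Cramer's rule, determinant = -1946) gives (8, -4, 7).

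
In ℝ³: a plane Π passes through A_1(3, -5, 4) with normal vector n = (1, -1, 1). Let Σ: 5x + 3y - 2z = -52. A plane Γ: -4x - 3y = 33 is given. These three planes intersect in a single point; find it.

(-3, -7, 8)

Π: n·r = n·A_1 gives x - y + z = 12.
Solving the 3×3 linear system x - y + z = 12, 5x + 3y - 2z = -52, -4x - 3y = 33 (e.g. by elimination or Cramer's rule, determinant = -17) gives (-3, -7, 8).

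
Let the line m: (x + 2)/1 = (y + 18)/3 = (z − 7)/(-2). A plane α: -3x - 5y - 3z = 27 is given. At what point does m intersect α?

(2, -6, -1)

m has direction (1, 3, -2) through (-2, -18, 7).
Substitute r = (-2, -18, 7) + t(1, 3, -2) into the plane: 75 + (-12)t = 27, so t = 4.
Intersection: (-2, -18, 7) + 4·(1, 3, -2) = (2, -6, -1).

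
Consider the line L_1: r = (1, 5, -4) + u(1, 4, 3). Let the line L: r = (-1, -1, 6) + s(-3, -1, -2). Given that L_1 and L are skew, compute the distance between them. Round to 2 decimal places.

11.60

Common perpendicular direction n = (1, 4, 3) × (-3, -1, -2) = (-5, -7, 11).
With w = (-1, -1, 6) − (1, 5, -4) = (-2, -6, 10), w · n = 162.
Distance = |w · n| / |n| = |162| / √195 ≈ 11.60.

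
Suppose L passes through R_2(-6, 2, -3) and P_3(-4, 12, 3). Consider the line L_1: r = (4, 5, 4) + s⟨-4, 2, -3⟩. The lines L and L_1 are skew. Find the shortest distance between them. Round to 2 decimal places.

2.62

A direction vector for L is P_3 − R_2 = (2, 10, 6).
Common perpendicular direction n = (2, 10, 6) × (-4, 2, -3) = (-42, -18, 44).
With w = (4, 5, 4) − (-6, 2, -3) = (10, 3, 7), w · n = -166.
Distance = |w · n| / |n| = |-166| / √4024 ≈ 2.62.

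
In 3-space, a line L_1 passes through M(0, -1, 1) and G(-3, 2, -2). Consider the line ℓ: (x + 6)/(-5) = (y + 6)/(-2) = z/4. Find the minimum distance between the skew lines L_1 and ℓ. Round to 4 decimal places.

A direction vector for L_1 is G − M = (-3, 3, -3).
ℓ has direction (-5, -2, 4) through (-6, -6, 0).
Common perpendicular direction n = (-3, 3, -3) × (-5, -2, 4) = (6, 27, 21).
With w = (-6, -6, 0) − (0, -1, 1) = (-6, -5, -1), w · n = -192.
Distance = |w · n| / |n| = |-192| / √1206 ≈ 5.5288.

5.5288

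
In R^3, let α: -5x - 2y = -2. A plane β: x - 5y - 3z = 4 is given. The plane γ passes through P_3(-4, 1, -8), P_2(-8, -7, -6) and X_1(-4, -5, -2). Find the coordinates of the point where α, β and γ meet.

P_3P_2 = (-4, -8, 2), P_3X_1 = (0, -6, 6); a normal to γ is P_3P_2 × P_3X_1 = (-36, 24, 24).
Using P_3: γ has equation -36x + 24y + 24z = -24.
Solving the 3×3 linear system -5x - 2y = -2, x - 5y - 3z = 4, -36x + 24y + 24z = -24 (e.g. by elimination or Cramer's rule, determinant = 72) gives (2, -4, 6).

(2, -4, 6)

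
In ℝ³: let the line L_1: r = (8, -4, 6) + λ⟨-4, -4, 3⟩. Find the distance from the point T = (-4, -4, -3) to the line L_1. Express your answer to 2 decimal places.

14.64

Taking (8, -4, 6) on L_1 with direction v = (-4, -4, 3): w = T − (8, -4, 6) = (-12, 0, -9), and w × v = (-36, 72, 48).
Distance = |w × v| / |v| = √8784 / √41 ≈ 14.64.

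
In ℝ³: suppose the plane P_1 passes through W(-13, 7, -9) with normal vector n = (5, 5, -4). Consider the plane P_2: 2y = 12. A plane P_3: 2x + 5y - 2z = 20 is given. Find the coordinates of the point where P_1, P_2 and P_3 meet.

P_1: n·r = n·W gives 5x + 5y - 4z = 6.
Solving the 3×3 linear system 5x + 5y - 4z = 6, 2y = 12, 2x + 5y - 2z = 20 (e.g. by elimination or Cramer's rule, determinant = -4) gives (-4, 6, 1).

(-4, 6, 1)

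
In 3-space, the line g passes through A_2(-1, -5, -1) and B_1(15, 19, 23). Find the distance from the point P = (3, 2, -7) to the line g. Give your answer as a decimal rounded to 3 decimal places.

A direction vector for g is B_1 − A_2 = (16, 24, 24).
Taking (-1, -5, -1) on g with direction v = (16, 24, 24): w = P − (-1, -5, -1) = (4, 7, -6), and w × v = (312, -192, -16).
Distance = |w × v| / |v| = √134464 / √1408 ≈ 9.772.

9.772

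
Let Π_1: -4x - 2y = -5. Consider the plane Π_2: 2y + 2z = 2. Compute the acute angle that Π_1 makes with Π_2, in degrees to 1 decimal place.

cos θ = |n₁·n₂| / (|n₁||n₂|) = |-4| / (√20 · √8).
θ = arccos(0.31623) ≈ 71.6°.

71.6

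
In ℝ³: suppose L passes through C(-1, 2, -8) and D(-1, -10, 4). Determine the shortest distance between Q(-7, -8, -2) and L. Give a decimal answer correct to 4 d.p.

A direction vector for L is D − C = (0, -12, 12).
Taking (-1, 2, -8) on L with direction v = (0, -12, 12): w = Q − (-1, 2, -8) = (-6, -10, 6), and w × v = (-48, 72, 72).
Distance = |w × v| / |v| = √12672 / √288 ≈ 6.6332.

6.6332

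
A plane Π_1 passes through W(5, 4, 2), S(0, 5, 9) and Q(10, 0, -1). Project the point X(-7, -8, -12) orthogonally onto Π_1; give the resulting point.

(8, 4, -3)

WS = (-5, 1, 7), WQ = (5, -4, -3); a normal to Π_1 is WS × WQ = (25, 20, 15).
Using W: Π_1 has equation 25x + 20y + 15z = 235.
Foot = X − λn with λ = (n·X − d)/|n|² = (-515 − 235)/1250 = -3/5.
Foot = (-7, -8, -12) − (-3/5)·(25, 20, 15) = (8, 4, -3).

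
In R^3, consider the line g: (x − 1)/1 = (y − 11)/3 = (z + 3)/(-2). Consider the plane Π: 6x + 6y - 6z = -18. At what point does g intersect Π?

g has direction (1, 3, -2) through (1, 11, -3).
Substitute r = (1, 11, -3) + t(1, 3, -2) into the plane: 90 + 36t = -18, so t = -3.
Intersection: (1, 11, -3) + (-3)·(1, 3, -2) = (-2, 2, 3).

(-2, 2, 3)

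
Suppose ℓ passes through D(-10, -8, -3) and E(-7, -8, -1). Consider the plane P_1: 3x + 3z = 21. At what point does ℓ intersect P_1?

A direction vector for ℓ is E − D = (3, 0, 2).
Substitute r = (-10, -8, -3) + t(3, 0, 2) into the plane: -39 + 15t = 21, so t = 4.
Intersection: (-10, -8, -3) + 4·(3, 0, 2) = (2, -8, 5).

(2, -8, 5)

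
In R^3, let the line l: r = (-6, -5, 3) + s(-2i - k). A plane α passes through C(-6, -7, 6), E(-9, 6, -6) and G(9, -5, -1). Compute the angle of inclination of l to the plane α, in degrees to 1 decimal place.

30.9

CE = (-3, 13, -12), CG = (15, 2, -7); a normal to α is CE × CG = (-67, -201, -201).
Using C: α has equation -67x - 201y - 201z = 603.
sin θ = |n·v| / (|n||v|) = |335| / (√85291 · √5) = 0.51299.
θ ≈ 30.9°.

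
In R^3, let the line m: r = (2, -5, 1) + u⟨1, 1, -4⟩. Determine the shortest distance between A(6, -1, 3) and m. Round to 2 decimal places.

6.00

Taking (2, -5, 1) on m with direction v = (1, 1, -4): w = A − (2, -5, 1) = (4, 4, 2), and w × v = (-18, 18, 0).
Distance = |w × v| / |v| = √648 / √18 ≈ 6.00.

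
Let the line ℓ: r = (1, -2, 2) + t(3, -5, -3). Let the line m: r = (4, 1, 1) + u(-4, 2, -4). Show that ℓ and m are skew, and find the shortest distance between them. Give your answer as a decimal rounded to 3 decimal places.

Common perpendicular direction n = (3, -5, -3) × (-4, 2, -4) = (26, 24, -14).
With w = (4, 1, 1) − (1, -2, 2) = (3, 3, -1), w · n = 164.
Since n ≠ 0 the lines are not parallel, and w · n = 164 ≠ 0 so they do not intersect; hence they are skew.
Distance = |w · n| / |n| = |164| / √1448 ≈ 4.310.

4.310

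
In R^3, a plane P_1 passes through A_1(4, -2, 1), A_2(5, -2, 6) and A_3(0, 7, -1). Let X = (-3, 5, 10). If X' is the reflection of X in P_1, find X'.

(7, 9, 8)

A_1A_2 = (1, 0, 5), A_1A_3 = (-4, 9, -2); a normal to P_1 is A_1A_2 × A_1A_3 = (-45, -18, 9).
Using A_1: P_1 has equation -45x - 18y + 9z = -135.
λ = (n·X − d)/|n|² = (135 − (-135))/2430 = 1/9.
Reflection = X − 2λn = (-3, 5, 10) − (2/9)·(-45, -18, 9) = (7, 9, 8).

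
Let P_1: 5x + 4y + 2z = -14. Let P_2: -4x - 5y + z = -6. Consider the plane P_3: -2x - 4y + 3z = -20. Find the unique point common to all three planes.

(2, -2, -8)

Solving the 3×3 linear system 5x + 4y + 2z = -14, -4x - 5y + z = -6, -2x - 4y + 3z = -20 (e.g. by elimination or Cramer's rule, determinant = -3) gives (2, -2, -8).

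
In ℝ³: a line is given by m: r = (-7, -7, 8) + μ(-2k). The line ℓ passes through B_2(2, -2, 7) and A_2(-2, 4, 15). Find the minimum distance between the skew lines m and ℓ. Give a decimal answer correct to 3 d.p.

A direction vector for ℓ is A_2 − B_2 = (-4, 6, 8).
Common perpendicular direction n = (0, 0, -2) × (-4, 6, 8) = (12, 8, 0).
With w = (2, -2, 7) − (-7, -7, 8) = (9, 5, -1), w · n = 148.
Distance = |w · n| / |n| = |148| / √208 ≈ 10.262.

10.262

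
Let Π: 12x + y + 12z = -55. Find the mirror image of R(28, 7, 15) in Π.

λ = (n·R − d)/|n|² = (523 − (-55))/289 = 2.
Reflection = R − 2λn = (28, 7, 15) − 4·(12, 1, 12) = (-20, 3, -33).

(-20, 3, -33)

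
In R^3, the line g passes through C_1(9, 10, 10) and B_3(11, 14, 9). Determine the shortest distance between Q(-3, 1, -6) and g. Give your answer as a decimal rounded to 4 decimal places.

19.7183

A direction vector for g is B_3 − C_1 = (2, 4, -1).
Taking (9, 10, 10) on g with direction v = (2, 4, -1): w = Q − (9, 10, 10) = (-12, -9, -16), and w × v = (73, -44, -30).
Distance = |w × v| / |v| = √8165 / √21 ≈ 19.7183.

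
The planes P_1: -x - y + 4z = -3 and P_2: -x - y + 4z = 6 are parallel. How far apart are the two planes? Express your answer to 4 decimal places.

Same normal n = (-1, -1, 4) with |n| = √18; distance = |-3 − 6| / |n| = 9/√18 ≈ 2.1213.

2.1213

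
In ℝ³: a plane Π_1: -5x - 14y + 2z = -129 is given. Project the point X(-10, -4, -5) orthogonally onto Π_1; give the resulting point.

(-5, 10, -7)

Foot = X − λn with λ = (n·X − d)/|n|² = (96 − (-129))/225 = 1.
Foot = (-10, -4, -5) − 1·(-5, -14, 2) = (-5, 10, -7).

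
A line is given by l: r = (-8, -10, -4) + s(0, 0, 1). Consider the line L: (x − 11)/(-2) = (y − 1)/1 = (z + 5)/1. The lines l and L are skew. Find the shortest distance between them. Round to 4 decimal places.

L has direction (-2, 1, 1) through (11, 1, -5).
Common perpendicular direction n = (0, 0, 1) × (-2, 1, 1) = (-1, -2, 0).
With w = (11, 1, -5) − (-8, -10, -4) = (19, 11, -1), w · n = -41.
Distance = |w · n| / |n| = |-41| / √5 ≈ 18.3358.

18.3358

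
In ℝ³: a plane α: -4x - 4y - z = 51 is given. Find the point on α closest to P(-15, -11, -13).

(-7, -3, -11)

Foot = P − λn with λ = (n·P − d)/|n|² = (117 − 51)/33 = 2.
Foot = (-15, -11, -13) − 2·(-4, -4, -1) = (-7, -3, -11).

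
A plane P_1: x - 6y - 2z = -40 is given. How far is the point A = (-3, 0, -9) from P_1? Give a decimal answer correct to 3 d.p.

n·A − d = (1)·(-3) + (-6)·(0) + (-2)·(-9) − (-40) = 55; |n| = √41.
Distance = |55| / √41 = 55/√41 ≈ 8.590.

8.590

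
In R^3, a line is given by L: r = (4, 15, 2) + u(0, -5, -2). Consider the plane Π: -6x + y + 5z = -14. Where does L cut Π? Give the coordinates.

Substitute r = (4, 15, 2) + t(0, -5, -2) into the plane: 1 + (-15)t = -14, so t = 1.
Intersection: (4, 15, 2) + 1·(0, -5, -2) = (4, 10, 0).

(4, 10, 0)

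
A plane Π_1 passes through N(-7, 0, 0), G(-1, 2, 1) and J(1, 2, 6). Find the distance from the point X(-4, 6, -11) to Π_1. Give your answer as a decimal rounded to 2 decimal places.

3.13

NG = (6, 2, 1), NJ = (8, 2, 6); a normal to Π_1 is NG × NJ = (10, -28, -4).
Using N: Π_1 has equation 10x - 28y - 4z = -70.
n·X − d = (10)·(-4) + (-28)·(6) + (-4)·(-11) − (-70) = -94; |n| = √900.
Distance = |-94| / √900 = 94/√900 ≈ 3.13.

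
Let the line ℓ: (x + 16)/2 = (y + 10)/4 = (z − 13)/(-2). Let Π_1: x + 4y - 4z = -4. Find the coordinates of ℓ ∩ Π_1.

ℓ has direction (2, 4, -2) through (-16, -10, 13).
Substitute r = (-16, -10, 13) + t(2, 4, -2) into the plane: -108 + 26t = -4, so t = 4.
Intersection: (-16, -10, 13) + 4·(2, 4, -2) = (-8, 6, 5).

(-8, 6, 5)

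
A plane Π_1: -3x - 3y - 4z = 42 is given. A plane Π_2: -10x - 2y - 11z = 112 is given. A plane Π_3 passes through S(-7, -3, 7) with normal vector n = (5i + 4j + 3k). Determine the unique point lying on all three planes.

Π_3: n·r = n·S gives 5x + 4y + 3z = -26.
Solving the 3×3 linear system -3x - 3y - 4z = 42, -10x - 2y - 11z = 112, 5x + 4y + 3z = -26 (e.g. by elimination or Cramer's rule, determinant = 81) gives (2, 0, -12).

(2, 0, -12)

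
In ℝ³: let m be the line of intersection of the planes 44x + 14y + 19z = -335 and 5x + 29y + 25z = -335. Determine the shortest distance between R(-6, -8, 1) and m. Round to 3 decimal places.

Direction of m: (44, 14, 19) × (5, 29, 25) = (-201, -1005, 1206).
A point on m: solving the two plane equations with x = -3 gives (-3, -5, -7).
Taking (-3, -5, -7) on m with direction v = (-201, -1005, 1206): w = R − (-3, -5, -7) = (-3, -3, 8), and w × v = (4422, 2010, 2412).
Distance = |w × v| / |v| = √29411928 / √2504862 ≈ 3.427.

3.427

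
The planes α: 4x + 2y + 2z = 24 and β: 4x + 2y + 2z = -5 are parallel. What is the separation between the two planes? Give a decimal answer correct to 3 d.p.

5.920

Same normal n = (4, 2, 2) with |n| = √24; distance = |24 − (-5)| / |n| = 29/√24 ≈ 5.920.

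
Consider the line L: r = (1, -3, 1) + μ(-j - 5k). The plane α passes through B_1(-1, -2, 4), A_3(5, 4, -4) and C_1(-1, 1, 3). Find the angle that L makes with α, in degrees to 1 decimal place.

B_1A_3 = (6, 6, -8), B_1C_1 = (0, 3, -1); a normal to α is B_1A_3 × B_1C_1 = (18, 6, 18).
Using B_1: α has equation 18x + 6y + 18z = 42.
sin θ = |n·v| / (|n||v|) = |-96| / (√684 · √26) = 0.71987.
θ ≈ 46.0°.

46.0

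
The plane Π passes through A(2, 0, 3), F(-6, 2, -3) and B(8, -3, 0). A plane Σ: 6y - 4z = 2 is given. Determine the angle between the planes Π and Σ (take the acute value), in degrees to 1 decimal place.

AF = (-8, 2, -6), AB = (6, -3, -3); a normal to Π is AF × AB = (-24, -60, 12).
Using A: Π has equation -24x - 60y + 12z = -12.
cos θ = |n₁·n₂| / (|n₁||n₂|) = |-408| / (√4320 · √52).
θ = arccos(0.86083) ≈ 30.6°.

30.6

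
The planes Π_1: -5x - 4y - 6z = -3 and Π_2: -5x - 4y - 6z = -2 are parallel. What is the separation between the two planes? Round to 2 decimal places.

Same normal n = (-5, -4, -6) with |n| = √77; distance = |-3 − (-2)| / |n| = 1/√77 ≈ 0.11.

0.11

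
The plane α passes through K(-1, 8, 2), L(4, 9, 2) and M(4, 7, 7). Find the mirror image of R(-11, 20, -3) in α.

(-7, 0, -11)

KL = (5, 1, 0), KM = (5, -1, 5); a normal to α is KL × KM = (5, -25, -10).
Using K: α has equation 5x - 25y - 10z = -225.
λ = (n·R − d)/|n|² = (-525 − (-225))/750 = -2/5.
Reflection = R − 2λn = (-11, 20, -3) − (-4/5)·(5, -25, -10) = (-7, 0, -11).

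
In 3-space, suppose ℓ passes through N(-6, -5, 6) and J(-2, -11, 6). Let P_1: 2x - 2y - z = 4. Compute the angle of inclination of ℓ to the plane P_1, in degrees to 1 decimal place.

67.6

A direction vector for ℓ is J − N = (4, -6, 0).
sin θ = |n·v| / (|n||v|) = |20| / (√9 · √52) = 0.92450.
θ ≈ 67.6°.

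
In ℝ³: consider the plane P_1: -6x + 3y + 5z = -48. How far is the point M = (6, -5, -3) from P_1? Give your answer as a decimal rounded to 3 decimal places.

2.151

n·M − d = (-6)·(6) + (3)·(-5) + (5)·(-3) − (-48) = -18; |n| = √70.
Distance = |-18| / √70 = 18/√70 ≈ 2.151.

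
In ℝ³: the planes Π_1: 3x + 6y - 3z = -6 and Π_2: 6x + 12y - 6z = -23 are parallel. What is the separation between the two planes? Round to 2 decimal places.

Rescale Π_2 by 1/2: 3x + 6y - 3z = -23/2. Then distance = |-6 − (-23/2)| / √54 ≈ 0.75.

0.75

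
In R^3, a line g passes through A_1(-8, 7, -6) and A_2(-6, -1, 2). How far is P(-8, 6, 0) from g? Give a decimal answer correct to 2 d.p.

A direction vector for g is A_2 − A_1 = (2, -8, 8).
Taking (-8, 7, -6) on g with direction v = (2, -8, 8): w = P − (-8, 7, -6) = (0, -1, 6), and w × v = (40, 12, 2).
Distance = |w × v| / |v| = √1748 / √132 ≈ 3.64.

3.64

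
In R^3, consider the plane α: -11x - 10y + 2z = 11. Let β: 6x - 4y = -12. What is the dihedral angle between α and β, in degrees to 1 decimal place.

cos θ = |n₁·n₂| / (|n₁||n₂|) = |-26| / (√225 · √52).
θ = arccos(0.24037) ≈ 76.1°.

76.1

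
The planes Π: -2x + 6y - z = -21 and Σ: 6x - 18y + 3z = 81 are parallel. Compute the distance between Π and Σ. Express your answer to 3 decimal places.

Rescale Σ by 1/(-3): -2x + 6y - z = -27. Then distance = |-21 − (-27)| / √41 ≈ 0.937.

0.937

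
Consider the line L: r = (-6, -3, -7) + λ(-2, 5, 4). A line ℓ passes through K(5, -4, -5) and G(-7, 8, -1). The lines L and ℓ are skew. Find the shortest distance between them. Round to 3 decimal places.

A direction vector for ℓ is G − K = (-12, 12, 4).
Common perpendicular direction n = (-2, 5, 4) × (-12, 12, 4) = (-28, -40, 36).
With w = (5, -4, -5) − (-6, -3, -7) = (11, -1, 2), w · n = -196.
Distance = |w · n| / |n| = |-196| / √3680 ≈ 3.231.

3.231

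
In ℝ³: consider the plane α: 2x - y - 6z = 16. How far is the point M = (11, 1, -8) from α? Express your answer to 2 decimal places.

8.28

n·M − d = (2)·(11) + (-1)·(1) + (-6)·(-8) − 16 = 53; |n| = √41.
Distance = |53| / √41 = 53/√41 ≈ 8.28.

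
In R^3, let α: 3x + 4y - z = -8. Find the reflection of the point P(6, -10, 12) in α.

(12, -2, 10)

λ = (n·P − d)/|n|² = (-34 − (-8))/26 = -1.
Reflection = P − 2λn = (6, -10, 12) − (-2)·(3, 4, -1) = (12, -2, 10).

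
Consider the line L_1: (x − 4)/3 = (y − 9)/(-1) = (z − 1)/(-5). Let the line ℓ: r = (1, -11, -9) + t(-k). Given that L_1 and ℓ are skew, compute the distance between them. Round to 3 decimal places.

L_1 has direction (3, -1, -5) through (4, 9, 1).
Common perpendicular direction n = (3, -1, -5) × (0, 0, -1) = (1, 3, 0).
With w = (1, -11, -9) − (4, 9, 1) = (-3, -20, -10), w · n = -63.
Distance = |w · n| / |n| = |-63| / √10 ≈ 19.922.

19.922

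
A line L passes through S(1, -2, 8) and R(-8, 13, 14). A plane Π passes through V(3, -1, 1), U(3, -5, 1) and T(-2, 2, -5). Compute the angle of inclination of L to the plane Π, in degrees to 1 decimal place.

35.6

A direction vector for L is R − S = (-9, 15, 6).
VU = (0, -4, 0), VT = (-5, 3, -6); a normal to Π is VU × VT = (24, 0, -20).
Using V: Π has equation 24x - 20z = 52.
sin θ = |n·v| / (|n||v|) = |-336| / (√976 · √342) = 0.58157.
θ ≈ 35.6°.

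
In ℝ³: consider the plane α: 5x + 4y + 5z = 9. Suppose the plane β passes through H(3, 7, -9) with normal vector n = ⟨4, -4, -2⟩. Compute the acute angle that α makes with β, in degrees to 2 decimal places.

β: n·r = n·H gives 4x - 4y - 2z = 2.
cos θ = |n₁·n₂| / (|n₁||n₂|) = |-6| / (√66 · √36).
θ = arccos(0.12309) ≈ 82.93°.

82.93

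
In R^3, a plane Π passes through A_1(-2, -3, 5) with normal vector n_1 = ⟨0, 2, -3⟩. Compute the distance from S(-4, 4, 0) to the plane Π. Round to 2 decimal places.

Π: n_1·r = n_1·A_1 gives 2y - 3z = -21.
n·S − d = (0)·(-4) + (2)·(4) + (-3)·(0) − (-21) = 29; |n| = √13.
Distance = |29| / √13 = 29/√13 ≈ 8.04.

8.04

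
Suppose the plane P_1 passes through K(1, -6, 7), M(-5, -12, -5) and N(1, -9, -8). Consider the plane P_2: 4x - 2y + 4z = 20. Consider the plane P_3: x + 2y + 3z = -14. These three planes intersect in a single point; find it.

(4, -6, -2)

KM = (-6, -6, -12), KN = (0, -3, -15); a normal to P_1 is KM × KN = (54, -90, 18).
Using K: P_1 has equation 54x - 90y + 18z = 720.
Solving the 3×3 linear system 54x - 90y + 18z = 720, 4x - 2y + 4z = 20, x + 2y + 3z = -14 (e.g. by elimination or Cramer's rule, determinant = 144) gives (4, -6, -2).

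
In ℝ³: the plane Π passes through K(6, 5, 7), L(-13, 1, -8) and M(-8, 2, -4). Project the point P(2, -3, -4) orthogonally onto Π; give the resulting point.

KL = (-19, -4, -15), KM = (-14, -3, -11); a normal to Π is KL × KM = (-1, 1, 1).
Using K: Π has equation -x + y + z = 6.
Foot = P − λn with λ = (n·P − d)/|n|² = (-9 − 6)/3 = -5.
Foot = (2, -3, -4) − (-5)·(-1, 1, 1) = (-3, 2, 1).

(-3, 2, 1)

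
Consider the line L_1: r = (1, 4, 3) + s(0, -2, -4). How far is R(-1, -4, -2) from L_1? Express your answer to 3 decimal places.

5.310

Taking (1, 4, 3) on L_1 with direction v = (0, -2, -4): w = R − (1, 4, 3) = (-2, -8, -5), and w × v = (22, -8, 4).
Distance = |w × v| / |v| = √564 / √20 ≈ 5.310.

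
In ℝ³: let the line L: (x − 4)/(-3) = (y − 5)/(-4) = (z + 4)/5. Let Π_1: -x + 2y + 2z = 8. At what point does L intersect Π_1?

(-2, -3, 6)

L has direction (-3, -4, 5) through (4, 5, -4).
Substitute r = (4, 5, -4) + t(-3, -4, 5) into the plane: -2 + 5t = 8, so t = 2.
Intersection: (4, 5, -4) + 2·(-3, -4, 5) = (-2, -3, 6).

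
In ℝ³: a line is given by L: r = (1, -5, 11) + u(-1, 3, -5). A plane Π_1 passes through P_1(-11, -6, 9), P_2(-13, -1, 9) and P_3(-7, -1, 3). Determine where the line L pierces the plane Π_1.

(-2, 4, -4)

P_1P_2 = (-2, 5, 0), P_1P_3 = (4, 5, -6); a normal to Π_1 is P_1P_2 × P_1P_3 = (-30, -12, -30).
Using P_1: Π_1 has equation -30x - 12y - 30z = 132.
Substitute r = (1, -5, 11) + t(-1, 3, -5) into the plane: -300 + 144t = 132, so t = 3.
Intersection: (1, -5, 11) + 3·(-1, 3, -5) = (-2, 4, -4).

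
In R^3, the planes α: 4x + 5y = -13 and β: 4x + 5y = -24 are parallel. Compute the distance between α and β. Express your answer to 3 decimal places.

Same normal n = (4, 5, 0) with |n| = √41; distance = |-13 − (-24)| / |n| = 11/√41 ≈ 1.718.

1.718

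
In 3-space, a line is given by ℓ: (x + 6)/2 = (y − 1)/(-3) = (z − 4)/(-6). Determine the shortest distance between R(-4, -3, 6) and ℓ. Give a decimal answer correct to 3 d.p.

4.866

ℓ has direction (2, -3, -6) through (-6, 1, 4).
Taking (-6, 1, 4) on ℓ with direction v = (2, -3, -6): w = R − (-6, 1, 4) = (2, -4, 2), and w × v = (30, 16, 2).
Distance = |w × v| / |v| = √1160 / √49 ≈ 4.866.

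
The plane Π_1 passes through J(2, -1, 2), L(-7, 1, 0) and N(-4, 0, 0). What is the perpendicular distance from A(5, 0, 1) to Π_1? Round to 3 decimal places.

2.143

JL = (-9, 2, -2), JN = (-6, 1, -2); a normal to Π_1 is JL × JN = (-2, -6, 3).
Using J: Π_1 has equation -2x - 6y + 3z = 8.
n·A − d = (-2)·(5) + (-6)·(0) + (3)·(1) − 8 = -15; |n| = √49.
Distance = |-15| / √49 = 15/√49 ≈ 2.143.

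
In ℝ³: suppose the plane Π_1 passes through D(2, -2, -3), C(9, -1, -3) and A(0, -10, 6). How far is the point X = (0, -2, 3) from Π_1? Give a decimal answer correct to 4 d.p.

4.0976

DC = (7, 1, 0), DA = (-2, -8, 9); a normal to Π_1 is DC × DA = (9, -63, -54).
Using D: Π_1 has equation 9x - 63y - 54z = 306.
n·X − d = (9)·(0) + (-63)·(-2) + (-54)·(3) − 306 = -342; |n| = √6966.
Distance = |-342| / √6966 = 342/√6966 ≈ 4.0976.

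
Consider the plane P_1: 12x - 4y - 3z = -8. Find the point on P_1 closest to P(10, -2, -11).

Foot = P − λn with λ = (n·P − d)/|n|² = (161 − (-8))/169 = 1.
Foot = (10, -2, -11) − 1·(12, -4, -3) = (-2, 2, -8).

(-2, 2, -8)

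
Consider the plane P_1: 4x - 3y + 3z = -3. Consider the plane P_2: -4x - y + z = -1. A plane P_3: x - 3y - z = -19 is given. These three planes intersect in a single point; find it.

Solving the 3×3 linear system 4x - 3y + 3z = -3, -4x - y + z = -1, x - 3y - z = -19 (e.g. by elimination or Cramer's rule, determinant = 64) gives (0, 5, 4).

(0, 5, 4)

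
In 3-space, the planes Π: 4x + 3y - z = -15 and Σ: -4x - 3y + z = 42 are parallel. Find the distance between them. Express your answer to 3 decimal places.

5.295

Rescale Σ by 1/(-1): 4x + 3y - z = -42. Then distance = |-15 − (-42)| / √26 ≈ 5.295.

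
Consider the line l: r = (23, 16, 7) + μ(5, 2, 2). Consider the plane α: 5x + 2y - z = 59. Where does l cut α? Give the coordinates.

(8, 10, 1)

Substitute r = (23, 16, 7) + t(5, 2, 2) into the plane: 140 + 27t = 59, so t = -3.
Intersection: (23, 16, 7) + (-3)·(5, 2, 2) = (8, 10, 1).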